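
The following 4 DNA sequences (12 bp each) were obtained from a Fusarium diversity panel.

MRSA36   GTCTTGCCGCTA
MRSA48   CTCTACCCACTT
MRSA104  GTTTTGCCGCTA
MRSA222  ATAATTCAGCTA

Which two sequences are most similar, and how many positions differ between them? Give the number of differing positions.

Pairwise Hamming distances:
  MRSA36 vs MRSA48: 5
  MRSA36 vs MRSA104: 1
  MRSA36 vs MRSA222: 5
  MRSA48 vs MRSA104: 6
  MRSA48 vs MRSA222: 8
  MRSA104 vs MRSA222: 5
The smallest is 1, between MRSA36 and MRSA104.

1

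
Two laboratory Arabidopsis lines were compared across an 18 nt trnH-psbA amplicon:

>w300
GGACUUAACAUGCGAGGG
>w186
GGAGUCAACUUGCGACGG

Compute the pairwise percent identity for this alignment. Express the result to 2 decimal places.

The sequences differ at positions 4 (C/G), 6 (U/C), 10 (A/U), 16 (G/C).
14 of the 18 sites match, so the percent identity is 14/18 × 100 = 77.78%.

77.78%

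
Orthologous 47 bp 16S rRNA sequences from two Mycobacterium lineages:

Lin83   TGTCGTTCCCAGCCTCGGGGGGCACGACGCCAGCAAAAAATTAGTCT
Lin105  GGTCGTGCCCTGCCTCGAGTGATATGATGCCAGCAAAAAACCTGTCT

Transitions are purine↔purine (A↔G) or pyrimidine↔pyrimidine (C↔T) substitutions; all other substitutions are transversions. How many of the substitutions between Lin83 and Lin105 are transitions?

Differing sites — 1:T/G (Tv); 7:T/G (Tv); 11:A/T (Tv); 18:G/A (Ti); 20:G/T (Tv); 22:G/A (Ti); 23:C/T (Ti); 25:C/T (Ti); 28:C/T (Ti); 41:T/C (Ti); 42:T/C (Ti); 43:A/T (Tv).
Of the 12 differences, 7 transitions and 5 transversions, so the answer is 7.

7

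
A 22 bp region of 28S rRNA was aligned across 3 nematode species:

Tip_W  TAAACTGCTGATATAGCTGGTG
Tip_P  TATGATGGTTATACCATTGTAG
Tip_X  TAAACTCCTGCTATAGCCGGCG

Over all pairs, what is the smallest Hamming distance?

Pairwise Hamming distances:
  Tip_W vs Tip_P: 11
  Tip_W vs Tip_X: 4
  Tip_P vs Tip_X: 14
The smallest is 4, between Tip_W and Tip_X.

4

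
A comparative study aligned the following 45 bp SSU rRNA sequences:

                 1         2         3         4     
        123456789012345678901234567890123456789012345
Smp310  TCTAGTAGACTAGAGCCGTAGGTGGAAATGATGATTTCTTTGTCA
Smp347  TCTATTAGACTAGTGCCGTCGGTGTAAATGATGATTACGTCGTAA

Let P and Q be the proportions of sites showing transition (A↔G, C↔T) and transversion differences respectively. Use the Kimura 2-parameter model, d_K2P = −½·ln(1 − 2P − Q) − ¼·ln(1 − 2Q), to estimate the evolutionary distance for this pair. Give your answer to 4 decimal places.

0.2047

Differing sites — 5:G/T (Tv); 14:A/T (Tv); 20:A/C (Tv); 25:G/T (Tv); 37:T/A (Tv); 39:T/G (Tv); 41:T/C (Ti); 44:C/A (Tv).
Of the 8 differences, 1 transition and 7 transversions over 45 sites: P = 1/45 = 0.022222, Q = 7/45 = 0.155556.
d = −0.5·ln(0.800000) − 0.25·ln(0.688888) = −0.5·(-0.223144) − 0.25·(-0.372677) = 0.2047.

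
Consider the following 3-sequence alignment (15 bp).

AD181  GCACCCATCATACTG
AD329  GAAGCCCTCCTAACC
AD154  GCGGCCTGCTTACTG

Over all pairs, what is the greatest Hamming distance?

Pairwise Hamming distances:
  AD181 vs AD329: 7
  AD181 vs AD154: 5
  AD329 vs AD154: 8
The largest is 8, between AD329 and AD154.

8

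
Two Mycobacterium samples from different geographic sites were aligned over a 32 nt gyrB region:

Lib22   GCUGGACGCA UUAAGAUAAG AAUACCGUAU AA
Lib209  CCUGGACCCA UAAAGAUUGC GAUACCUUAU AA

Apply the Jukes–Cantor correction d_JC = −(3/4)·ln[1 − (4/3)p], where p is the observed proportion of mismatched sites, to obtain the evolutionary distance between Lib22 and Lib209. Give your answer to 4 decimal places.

Differing sites — 1:G/C; 8:G/C; 12:U/A; 18:A/U; 19:A/G; 20:G/C; 21:A/G; 27:G/U.
p = 8/32 = 0.250000.
d = −0.75 · ln(1 − (4/3)·0.250000) = −0.75 · ln(0.666667) = −0.75 · (-0.405465) = 0.3041.

0.3041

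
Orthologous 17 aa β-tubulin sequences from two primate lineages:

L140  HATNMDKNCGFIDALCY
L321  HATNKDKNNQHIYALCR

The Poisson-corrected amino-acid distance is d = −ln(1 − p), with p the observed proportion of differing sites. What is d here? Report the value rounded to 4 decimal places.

0.4353

Mismatches occur at site 5 (M→K), site 9 (C→N), site 10 (G→Q), site 11 (F→H), site 13 (D→Y), site 17 (Y→R).
p = 6/17 = 0.352941.
d = −ln(1 − 0.352941) = −ln(0.647059) = 0.4353.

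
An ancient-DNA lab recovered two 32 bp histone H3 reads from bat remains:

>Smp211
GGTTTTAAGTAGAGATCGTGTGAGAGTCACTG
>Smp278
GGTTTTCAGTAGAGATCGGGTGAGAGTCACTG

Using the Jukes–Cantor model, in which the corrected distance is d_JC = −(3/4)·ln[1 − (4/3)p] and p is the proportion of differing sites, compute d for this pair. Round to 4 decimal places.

Mismatches occur at site 7 (A↔C), site 19 (T↔G).
p = 2/32 = 0.062500.
d = −0.75 · ln(1 − (4/3)·0.062500) = −0.75 · ln(0.916667) = −0.75 · (-0.087011) = 0.0653.

0.0653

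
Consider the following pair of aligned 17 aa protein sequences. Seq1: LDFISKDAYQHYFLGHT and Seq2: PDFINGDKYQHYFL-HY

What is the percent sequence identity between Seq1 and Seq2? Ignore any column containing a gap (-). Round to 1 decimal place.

Excluding the 1 gap column leaves 16 comparable sites.
Differing sites — 1:L/P; 5:S/N; 6:K/G; 8:A/K; 17:T/Y.
11 of the 16 comparable sites match, so the percent identity is 11/16 × 100 = 68.8%.

68.8%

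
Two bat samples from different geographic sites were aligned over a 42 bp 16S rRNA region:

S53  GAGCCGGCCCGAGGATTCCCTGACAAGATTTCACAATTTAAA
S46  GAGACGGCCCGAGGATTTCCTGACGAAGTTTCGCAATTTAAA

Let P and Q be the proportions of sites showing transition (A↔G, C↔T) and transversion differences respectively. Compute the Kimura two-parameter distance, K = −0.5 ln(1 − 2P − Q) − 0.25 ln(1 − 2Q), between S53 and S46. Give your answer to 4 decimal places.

0.1640

Mismatches occur at site 4 (C↔A, transversion), site 18 (C↔T, transition), site 25 (A↔G, transition), site 27 (G↔A, transition), site 28 (A↔G, transition), site 33 (A↔G, transition).
Of the 6 differences, 5 transitions and 1 transversion over 42 sites: P = 5/42 = 0.119048, Q = 1/42 = 0.023810.
d = −0.5·ln(0.738094) − 0.25·ln(0.952380) = −0.5·(-0.303684) − 0.25·(-0.048791) = 0.1640.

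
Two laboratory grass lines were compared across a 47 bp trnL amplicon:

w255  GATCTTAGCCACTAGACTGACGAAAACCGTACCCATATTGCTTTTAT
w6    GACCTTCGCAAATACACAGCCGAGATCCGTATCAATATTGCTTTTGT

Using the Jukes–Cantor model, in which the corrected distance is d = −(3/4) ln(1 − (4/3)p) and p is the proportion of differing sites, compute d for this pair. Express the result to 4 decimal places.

The sequences differ at positions 3 (T/C), 7 (A/C), 10 (C/A), 12 (C/A), 15 (G/C), 18 (T/A), 20 (A/C), 24 (A/G), 26 (A/T), 32 (C/T), 34 (C/A), 46 (A/G).
p = 12/47 = 0.255319.
d = −0.75 · ln(1 − (4/3)·0.255319) = −0.75 · ln(0.659575) = −0.75 · (-0.416160) = 0.3121.

0.3121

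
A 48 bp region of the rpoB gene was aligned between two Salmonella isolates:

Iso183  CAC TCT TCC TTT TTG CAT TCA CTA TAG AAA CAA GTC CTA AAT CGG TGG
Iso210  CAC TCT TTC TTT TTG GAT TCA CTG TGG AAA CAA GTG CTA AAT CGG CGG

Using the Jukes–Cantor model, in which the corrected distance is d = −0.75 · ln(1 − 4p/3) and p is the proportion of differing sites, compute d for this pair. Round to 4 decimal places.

The sequences differ at positions 8 (C/T), 16 (C/G), 24 (A/G), 26 (A/G), 36 (C/G), 46 (T/C).
p = 6/48 = 0.125000.
d = −0.75 · ln(1 − (4/3)·0.125000) = −0.75 · ln(0.833333) = −0.75 · (-0.182322) = 0.1367.

0.1367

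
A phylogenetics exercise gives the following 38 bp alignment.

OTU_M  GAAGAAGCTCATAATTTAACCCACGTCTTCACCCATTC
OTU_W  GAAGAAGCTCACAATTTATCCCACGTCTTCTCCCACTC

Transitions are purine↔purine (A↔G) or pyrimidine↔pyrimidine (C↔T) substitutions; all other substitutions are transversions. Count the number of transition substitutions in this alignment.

The sequences differ at positions 12 (T/C, transition), 19 (A/T, transversion), 31 (A/T, transversion), 36 (T/C, transition).
Of the 4 differences, 2 transitions and 2 transversions, so the answer is 2.

2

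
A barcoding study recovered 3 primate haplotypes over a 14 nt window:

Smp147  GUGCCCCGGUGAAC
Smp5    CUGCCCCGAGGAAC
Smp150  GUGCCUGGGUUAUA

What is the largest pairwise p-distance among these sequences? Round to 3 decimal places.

Pairwise Hamming distances:
  Smp147 vs Smp5: 3
  Smp147 vs Smp150: 5
  Smp5 vs Smp150: 8
The largest is 8 mismatches, between Smp5 and Smp150; p = 8/14 = 0.571.

0.571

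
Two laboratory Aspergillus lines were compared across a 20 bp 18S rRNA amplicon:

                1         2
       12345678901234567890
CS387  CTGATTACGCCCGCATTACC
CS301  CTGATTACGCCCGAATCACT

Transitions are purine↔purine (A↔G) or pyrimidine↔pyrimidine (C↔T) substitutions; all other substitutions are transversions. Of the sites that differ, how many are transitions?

2

Differing sites — 14:C/A (Tv); 17:T/C (Ti); 20:C/T (Ti).
Of the 3 differences, 2 transitions and 1 transversion, so the answer is 2.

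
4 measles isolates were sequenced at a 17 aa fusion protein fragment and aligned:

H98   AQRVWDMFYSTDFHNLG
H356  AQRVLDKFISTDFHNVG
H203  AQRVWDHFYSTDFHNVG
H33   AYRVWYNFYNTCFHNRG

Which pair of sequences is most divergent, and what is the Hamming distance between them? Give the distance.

Pairwise Hamming distances:
  H98 vs H356: 4
  H98 vs H203: 2
  H98 vs H33: 6
  H356 vs H203: 3
  H356 vs H33: 8
  H203 vs H33: 6
The largest is 8, between H356 and H33.

8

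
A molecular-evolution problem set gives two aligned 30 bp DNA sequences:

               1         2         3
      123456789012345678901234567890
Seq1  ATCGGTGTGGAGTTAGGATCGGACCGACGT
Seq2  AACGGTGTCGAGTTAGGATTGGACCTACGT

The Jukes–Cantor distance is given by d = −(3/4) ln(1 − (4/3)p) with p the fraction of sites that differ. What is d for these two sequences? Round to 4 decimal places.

0.1468

Mismatches occur at site 2 (T/A), site 9 (G/C), site 20 (C/T), site 26 (G/T).
p = 4/30 = 0.133333.
d = −0.75 · ln(1 − (4/3)·0.133333) = −0.75 · ln(0.822223) = −0.75 · (-0.195744) = 0.1468.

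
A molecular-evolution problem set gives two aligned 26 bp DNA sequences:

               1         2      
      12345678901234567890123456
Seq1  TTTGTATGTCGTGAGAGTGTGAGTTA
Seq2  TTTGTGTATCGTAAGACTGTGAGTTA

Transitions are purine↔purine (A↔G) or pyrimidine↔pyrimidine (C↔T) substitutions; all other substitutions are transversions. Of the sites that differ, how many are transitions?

3

Mismatches occur at site 6 (A↔G, transition), site 8 (G↔A, transition), site 13 (G↔A, transition), site 17 (G↔C, transversion).
Of the 4 differences, 3 transitions and 1 transversion, so the answer is 3.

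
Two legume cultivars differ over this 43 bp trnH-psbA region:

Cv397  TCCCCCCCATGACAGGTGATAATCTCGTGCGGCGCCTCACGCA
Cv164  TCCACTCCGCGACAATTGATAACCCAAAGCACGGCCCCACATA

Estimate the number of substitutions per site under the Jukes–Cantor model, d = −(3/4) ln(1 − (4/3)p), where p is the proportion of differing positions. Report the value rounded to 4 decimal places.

0.5617

Mismatches occur at site 4 (C/A), site 6 (C/T), site 9 (A/G), site 10 (T/C), site 15 (G/A), site 16 (G/T), site 23 (T/C), site 25 (T/C), site 26 (C/A), site 27 (G/A), site 28 (T/A), site 31 (G/A), site 32 (G/C), site 33 (C/G), site 37 (T/C), site 41 (G/A), site 42 (C/T).
p = 17/43 = 0.395349.
d = −0.75 · ln(1 − (4/3)·0.395349) = −0.75 · ln(0.472868) = −0.75 · (-0.748939) = 0.5617.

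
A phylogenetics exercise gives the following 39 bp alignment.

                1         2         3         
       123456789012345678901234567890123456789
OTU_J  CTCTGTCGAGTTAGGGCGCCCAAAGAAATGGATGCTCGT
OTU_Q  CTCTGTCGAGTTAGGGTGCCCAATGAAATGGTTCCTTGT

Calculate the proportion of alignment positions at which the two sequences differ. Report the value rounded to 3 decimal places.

Mismatches occur at site 17 (C→T), site 24 (A→T), site 32 (A→T), site 34 (G→C), site 37 (C→T).
There are 5 differences over 39 sites, so p = 5/39 = 0.128.

0.128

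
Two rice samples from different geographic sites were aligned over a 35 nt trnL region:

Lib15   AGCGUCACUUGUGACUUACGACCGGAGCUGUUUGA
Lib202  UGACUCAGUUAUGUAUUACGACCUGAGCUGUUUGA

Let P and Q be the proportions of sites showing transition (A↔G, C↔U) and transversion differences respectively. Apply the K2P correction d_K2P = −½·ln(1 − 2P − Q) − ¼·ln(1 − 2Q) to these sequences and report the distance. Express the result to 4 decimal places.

0.2763

Differing sites — 1:A/U (Tv); 3:C/A (Tv); 4:G/C (Tv); 8:C/G (Tv); 11:G/A (Ti); 14:A/U (Tv); 15:C/A (Tv); 24:G/U (Tv).
Of the 8 differences, 1 transition and 7 transversions over 35 sites: P = 1/35 = 0.028571, Q = 7/35 = 0.200000.
d = −0.5·ln(0.742858) − 0.25·ln(0.600000) = −0.5·(-0.297250) − 0.25·(-0.510826) = 0.2763.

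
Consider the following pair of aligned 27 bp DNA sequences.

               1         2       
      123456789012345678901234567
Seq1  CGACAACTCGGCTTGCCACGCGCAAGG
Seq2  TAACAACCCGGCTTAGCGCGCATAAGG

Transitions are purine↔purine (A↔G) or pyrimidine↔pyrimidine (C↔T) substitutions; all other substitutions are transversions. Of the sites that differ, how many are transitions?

7

Differing sites — 1:C/T (Ti); 2:G/A (Ti); 8:T/C (Ti); 15:G/A (Ti); 16:C/G (Tv); 18:A/G (Ti); 22:G/A (Ti); 23:C/T (Ti).
Of the 8 differences, 7 transitions and 1 transversion, so the answer is 7.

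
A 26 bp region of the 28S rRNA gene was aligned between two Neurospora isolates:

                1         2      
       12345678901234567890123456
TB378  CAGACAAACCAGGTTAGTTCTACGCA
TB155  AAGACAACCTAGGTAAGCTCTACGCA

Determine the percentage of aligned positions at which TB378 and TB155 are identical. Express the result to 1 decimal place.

Mismatches occur at site 1 (C↔A), site 8 (A↔C), site 10 (C↔T), site 15 (T↔A), site 18 (T↔C).
21 of the 26 sites match, so the percent identity is 21/26 × 100 = 80.8%.

80.8%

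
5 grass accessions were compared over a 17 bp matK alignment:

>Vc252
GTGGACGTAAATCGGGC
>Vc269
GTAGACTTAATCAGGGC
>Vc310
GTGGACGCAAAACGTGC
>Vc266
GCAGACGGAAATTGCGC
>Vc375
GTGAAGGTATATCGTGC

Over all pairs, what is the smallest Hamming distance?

Pairwise Hamming distances:
  Vc252 vs Vc269: 5
  Vc252 vs Vc310: 3
  Vc252 vs Vc266: 5
  Vc252 vs Vc375: 4
  Vc269 vs Vc310: 7
  Vc269 vs Vc266: 7
  Vc269 vs Vc375: 9
  Vc310 vs Vc266: 6
  Vc310 vs Vc375: 5
  Vc266 vs Vc375: 8
The smallest is 3, between Vc252 and Vc310.

3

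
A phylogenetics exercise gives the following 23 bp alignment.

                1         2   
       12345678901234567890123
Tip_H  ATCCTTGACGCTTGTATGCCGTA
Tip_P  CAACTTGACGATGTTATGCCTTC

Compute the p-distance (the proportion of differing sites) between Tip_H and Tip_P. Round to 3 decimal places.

0.348

Differing sites — 1:A/C; 2:T/A; 3:C/A; 11:C/A; 13:T/G; 14:G/T; 21:G/T; 23:A/C.
There are 8 differences over 23 sites, so p = 8/23 = 0.348.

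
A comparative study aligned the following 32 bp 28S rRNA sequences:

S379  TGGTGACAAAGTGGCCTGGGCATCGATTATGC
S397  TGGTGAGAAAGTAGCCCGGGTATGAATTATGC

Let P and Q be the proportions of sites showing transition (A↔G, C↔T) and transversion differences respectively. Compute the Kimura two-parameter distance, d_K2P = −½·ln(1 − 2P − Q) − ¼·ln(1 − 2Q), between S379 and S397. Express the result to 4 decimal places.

Differing sites — 7:C/G (Tv); 13:G/A (Ti); 17:T/C (Ti); 21:C/T (Ti); 24:C/G (Tv); 25:G/A (Ti).
Of the 6 differences, 4 transitions and 2 transversions over 32 sites: P = 4/32 = 0.125000, Q = 2/32 = 0.062500.
d = −0.5·ln(0.687500) − 0.25·ln(0.875000) = −0.5·(-0.374693) − 0.25·(-0.133531) = 0.2207.

0.2207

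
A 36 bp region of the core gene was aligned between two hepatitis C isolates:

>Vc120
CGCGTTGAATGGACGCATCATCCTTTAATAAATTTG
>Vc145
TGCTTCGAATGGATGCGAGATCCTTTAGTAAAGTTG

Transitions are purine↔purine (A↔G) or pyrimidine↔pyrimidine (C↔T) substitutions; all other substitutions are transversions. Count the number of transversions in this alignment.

4

Mismatches occur at site 1 (C→T, transition), site 4 (G→T, transversion), site 6 (T→C, transition), site 14 (C→T, transition), site 17 (A→G, transition), site 18 (T→A, transversion), site 19 (C→G, transversion), site 28 (A→G, transition), site 33 (T→G, transversion).
Of the 9 differences, 5 transitions and 4 transversions, so the answer is 4.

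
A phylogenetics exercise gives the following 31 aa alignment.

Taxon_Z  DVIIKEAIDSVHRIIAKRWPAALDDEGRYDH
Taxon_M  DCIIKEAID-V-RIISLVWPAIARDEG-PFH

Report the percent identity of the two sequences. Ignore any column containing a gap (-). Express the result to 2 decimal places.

67.86%

Excluding the 3 gap columns leaves 28 comparable sites.
Differing sites — 2:V/C; 16:A/S; 17:K/L; 18:R/V; 22:A/I; 23:L/A; 24:D/R; 29:Y/P; 30:D/F.
19 of the 28 comparable sites match, so the percent identity is 19/28 × 100 = 67.86%.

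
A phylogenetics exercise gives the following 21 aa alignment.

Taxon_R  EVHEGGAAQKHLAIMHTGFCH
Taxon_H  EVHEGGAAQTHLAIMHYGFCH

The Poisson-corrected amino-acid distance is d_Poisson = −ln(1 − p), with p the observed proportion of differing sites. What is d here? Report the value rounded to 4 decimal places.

0.1001

Differing sites — 10:K/T; 17:T/Y.
p = 2/21 = 0.095238.
d = −ln(1 − 0.095238) = −ln(0.904762) = 0.1001.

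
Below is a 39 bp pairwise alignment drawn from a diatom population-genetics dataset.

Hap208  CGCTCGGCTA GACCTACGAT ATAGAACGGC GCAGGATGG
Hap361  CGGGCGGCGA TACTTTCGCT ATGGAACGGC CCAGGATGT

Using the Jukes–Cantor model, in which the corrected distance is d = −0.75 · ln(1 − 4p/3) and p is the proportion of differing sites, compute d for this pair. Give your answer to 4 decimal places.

The sequences differ at positions 3 (C/G), 4 (T/G), 9 (T/G), 11 (G/T), 14 (C/T), 16 (A/T), 19 (A/C), 23 (A/G), 31 (G/C), 39 (G/T).
p = 10/39 = 0.256410.
d = −0.75 · ln(1 − (4/3)·0.256410) = −0.75 · ln(0.658120) = −0.75 · (-0.418368) = 0.3138.

0.3138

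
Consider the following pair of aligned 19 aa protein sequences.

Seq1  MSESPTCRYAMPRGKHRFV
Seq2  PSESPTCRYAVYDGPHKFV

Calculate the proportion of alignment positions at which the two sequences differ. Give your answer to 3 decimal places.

Mismatches occur at site 1 (M→P), site 11 (M→V), site 12 (P→Y), site 13 (R→D), site 15 (K→P), site 17 (R→K).
There are 6 differences over 19 sites, so p = 6/19 = 0.316.

0.316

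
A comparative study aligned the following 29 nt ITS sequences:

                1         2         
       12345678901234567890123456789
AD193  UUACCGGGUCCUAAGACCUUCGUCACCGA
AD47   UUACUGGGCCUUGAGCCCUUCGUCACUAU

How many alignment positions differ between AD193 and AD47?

8

Mismatches occur at site 5 (C↔U), site 9 (U↔C), site 11 (C↔U), site 13 (A↔G), site 16 (A↔C), site 27 (C↔U), site 28 (G↔A), site 29 (A↔U).
That gives 8 mismatches out of 29 aligned sites, so the Hamming distance is 8.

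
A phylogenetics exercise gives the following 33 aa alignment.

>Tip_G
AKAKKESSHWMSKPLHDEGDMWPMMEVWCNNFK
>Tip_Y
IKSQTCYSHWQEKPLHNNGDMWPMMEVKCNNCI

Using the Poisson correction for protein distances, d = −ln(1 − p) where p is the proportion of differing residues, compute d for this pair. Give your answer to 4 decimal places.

The sequences differ at positions 1 (A/I), 3 (A/S), 4 (K/Q), 5 (K/T), 6 (E/C), 7 (S/Y), 11 (M/Q), 12 (S/E), 17 (D/N), 18 (E/N), 28 (W/K), 32 (F/C), 33 (K/I).
p = 13/33 = 0.393939.
d = −ln(1 − 0.393939) = −ln(0.606061) = 0.5008.

0.5008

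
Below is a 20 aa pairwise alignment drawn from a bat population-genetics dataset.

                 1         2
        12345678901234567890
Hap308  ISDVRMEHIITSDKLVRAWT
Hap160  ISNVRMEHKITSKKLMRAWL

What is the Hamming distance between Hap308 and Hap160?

Mismatches occur at site 3 (D→N), site 9 (I→K), site 13 (D→K), site 16 (V→M), site 20 (T→L).
That gives 5 mismatches out of 20 aligned sites, so the Hamming distance is 5.

5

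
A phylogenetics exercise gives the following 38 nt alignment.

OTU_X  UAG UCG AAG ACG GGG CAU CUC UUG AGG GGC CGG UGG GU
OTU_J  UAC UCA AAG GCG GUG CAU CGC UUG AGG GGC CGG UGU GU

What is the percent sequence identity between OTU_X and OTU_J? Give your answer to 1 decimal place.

Differing sites — 3:G/C; 6:G/A; 10:A/G; 14:G/U; 20:U/G; 36:G/U.
32 of the 38 sites match, so the percent identity is 32/38 × 100 = 84.2%.

84.2%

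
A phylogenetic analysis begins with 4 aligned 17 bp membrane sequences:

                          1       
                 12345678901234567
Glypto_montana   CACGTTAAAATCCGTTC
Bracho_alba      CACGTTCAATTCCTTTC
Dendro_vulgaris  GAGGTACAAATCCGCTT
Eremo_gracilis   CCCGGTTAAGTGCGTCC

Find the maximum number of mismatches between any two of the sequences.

Pairwise Hamming distances:
  Glypto_montana vs Bracho_alba: 3
  Glypto_montana vs Dendro_vulgaris: 6
  Glypto_montana vs Eremo_gracilis: 6
  Bracho_alba vs Dendro_vulgaris: 7
  Bracho_alba vs Eremo_gracilis: 7
  Dendro_vulgaris vs Eremo_gracilis: 11
The largest is 11, between Dendro_vulgaris and Eremo_gracilis.

11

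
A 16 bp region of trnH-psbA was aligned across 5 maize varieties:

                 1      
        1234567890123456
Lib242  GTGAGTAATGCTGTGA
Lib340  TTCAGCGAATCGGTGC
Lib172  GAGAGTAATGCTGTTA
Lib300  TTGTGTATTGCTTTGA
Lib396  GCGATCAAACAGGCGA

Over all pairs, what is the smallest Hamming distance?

2

Pairwise Hamming distances:
  Lib242 vs Lib340: 8
  Lib242 vs Lib172: 2
  Lib242 vs Lib300: 4
  Lib242 vs Lib396: 8
  Lib340 vs Lib172: 10
  Lib340 vs Lib300: 10
  Lib340 vs Lib396: 9
  Lib172 vs Lib300: 6
  Lib172 vs Lib396: 9
  Lib300 vs Lib396: 12
The smallest is 2, between Lib242 and Lib172.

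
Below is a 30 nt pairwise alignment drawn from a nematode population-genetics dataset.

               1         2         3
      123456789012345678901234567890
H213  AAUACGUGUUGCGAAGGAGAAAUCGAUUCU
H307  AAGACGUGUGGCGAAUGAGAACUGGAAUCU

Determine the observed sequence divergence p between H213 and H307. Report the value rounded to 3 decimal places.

0.200

Differing sites — 3:U/G; 10:U/G; 16:G/U; 22:A/C; 24:C/G; 27:U/A.
There are 6 differences over 30 sites, so p = 6/30 = 0.200.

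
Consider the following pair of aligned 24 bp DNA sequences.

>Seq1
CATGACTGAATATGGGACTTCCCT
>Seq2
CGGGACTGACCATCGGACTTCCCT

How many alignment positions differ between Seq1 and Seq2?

Mismatches occur at site 2 (A→G), site 3 (T→G), site 10 (A→C), site 11 (T→C), site 14 (G→C).
That gives 5 mismatches out of 24 aligned sites, so the Hamming distance is 5.

5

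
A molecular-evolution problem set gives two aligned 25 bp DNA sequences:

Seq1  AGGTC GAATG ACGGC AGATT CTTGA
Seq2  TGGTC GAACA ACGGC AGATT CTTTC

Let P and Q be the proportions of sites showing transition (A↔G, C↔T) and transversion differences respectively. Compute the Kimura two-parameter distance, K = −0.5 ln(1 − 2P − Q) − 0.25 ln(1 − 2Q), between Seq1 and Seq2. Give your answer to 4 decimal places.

0.2329

Differing sites — 1:A/T (Tv); 9:T/C (Ti); 10:G/A (Ti); 24:G/T (Tv); 25:A/C (Tv).
Of the 5 differences, 2 transitions and 3 transversions over 25 sites: P = 2/25 = 0.080000, Q = 3/25 = 0.120000.
d = −0.5·ln(0.720000) − 0.25·ln(0.760000) = −0.5·(-0.328504) − 0.25·(-0.274437) = 0.2329.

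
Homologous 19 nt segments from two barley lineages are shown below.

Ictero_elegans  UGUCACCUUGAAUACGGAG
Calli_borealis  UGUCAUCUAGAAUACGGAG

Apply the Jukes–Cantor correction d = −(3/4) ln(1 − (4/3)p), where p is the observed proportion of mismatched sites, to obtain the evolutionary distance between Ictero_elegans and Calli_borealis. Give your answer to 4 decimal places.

0.1134

Mismatches occur at site 6 (C→U), site 9 (U→A).
p = 2/19 = 0.105263.
d = −0.75 · ln(1 − (4/3)·0.105263) = −0.75 · ln(0.859649) = −0.75 · (-0.151231) = 0.1134.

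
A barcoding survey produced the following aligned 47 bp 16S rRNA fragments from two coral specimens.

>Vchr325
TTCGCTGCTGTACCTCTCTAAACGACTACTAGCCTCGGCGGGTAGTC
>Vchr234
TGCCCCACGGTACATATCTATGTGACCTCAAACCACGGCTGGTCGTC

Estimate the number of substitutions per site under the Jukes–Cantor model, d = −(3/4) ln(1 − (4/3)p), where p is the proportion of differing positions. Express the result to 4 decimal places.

Mismatches occur at site 2 (T↔G), site 4 (G↔C), site 6 (T↔C), site 7 (G↔A), site 9 (T↔G), site 14 (C↔A), site 16 (C↔A), site 21 (A↔T), site 22 (A↔G), site 23 (C↔T), site 27 (T↔C), site 28 (A↔T), site 30 (T↔A), site 32 (G↔A), site 35 (T↔A), site 40 (G↔T), site 44 (A↔C).
p = 17/47 = 0.361702.
d = −0.75 · ln(1 − (4/3)·0.361702) = −0.75 · ln(0.517731) = −0.75 · (-0.658299) = 0.4937.

0.4937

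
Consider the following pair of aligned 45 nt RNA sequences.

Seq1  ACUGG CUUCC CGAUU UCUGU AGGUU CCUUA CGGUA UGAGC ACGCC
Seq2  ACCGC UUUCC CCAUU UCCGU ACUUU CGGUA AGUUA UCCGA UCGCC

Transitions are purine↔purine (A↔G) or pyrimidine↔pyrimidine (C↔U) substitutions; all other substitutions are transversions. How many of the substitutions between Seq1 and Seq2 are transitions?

Differing sites — 3:U/C (Ti); 5:G/C (Tv); 6:C/U (Ti); 12:G/C (Tv); 18:U/C (Ti); 22:G/C (Tv); 23:G/U (Tv); 27:C/G (Tv); 28:U/G (Tv); 31:C/A (Tv); 33:G/U (Tv); 37:G/C (Tv); 38:A/C (Tv); 40:C/A (Tv); 41:A/U (Tv).
Of the 15 differences, 3 transitions and 12 transversions, so the answer is 3.

3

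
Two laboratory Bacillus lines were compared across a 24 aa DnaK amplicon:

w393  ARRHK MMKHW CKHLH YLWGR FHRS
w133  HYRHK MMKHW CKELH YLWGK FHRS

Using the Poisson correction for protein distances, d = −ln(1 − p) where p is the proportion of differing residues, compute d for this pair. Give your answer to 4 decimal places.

The sequences differ at positions 1 (A/H), 2 (R/Y), 13 (H/E), 20 (R/K).
p = 4/24 = 0.166667.
d = −ln(1 − 0.166667) = −ln(0.833333) = 0.1823.

0.1823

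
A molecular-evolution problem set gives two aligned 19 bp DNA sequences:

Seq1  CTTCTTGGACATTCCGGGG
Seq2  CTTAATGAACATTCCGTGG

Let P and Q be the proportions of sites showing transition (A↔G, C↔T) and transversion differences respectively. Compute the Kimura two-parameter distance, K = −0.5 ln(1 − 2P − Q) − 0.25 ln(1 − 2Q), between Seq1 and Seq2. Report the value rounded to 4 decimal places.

0.2476

Differing sites — 4:C/A (Tv); 5:T/A (Tv); 8:G/A (Ti); 17:G/T (Tv).
Of the 4 differences, 1 transition and 3 transversions over 19 sites: P = 1/19 = 0.052632, Q = 3/19 = 0.157895.
d = −0.5·ln(0.736841) − 0.25·ln(0.684210) = −0.5·(-0.305383) − 0.25·(-0.379490) = 0.2476.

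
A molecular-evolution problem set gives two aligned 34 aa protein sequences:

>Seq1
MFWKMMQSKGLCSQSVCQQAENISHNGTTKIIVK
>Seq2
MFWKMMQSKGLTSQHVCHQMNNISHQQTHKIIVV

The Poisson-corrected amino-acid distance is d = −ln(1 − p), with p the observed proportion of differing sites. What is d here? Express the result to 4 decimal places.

Mismatches occur at site 12 (C/T), site 15 (S/H), site 18 (Q/H), site 20 (A/M), site 21 (E/N), site 26 (N/Q), site 27 (G/Q), site 29 (T/H), site 34 (K/V).
p = 9/34 = 0.264706.
d = −ln(1 − 0.264706) = −ln(0.735294) = 0.3075.

0.3075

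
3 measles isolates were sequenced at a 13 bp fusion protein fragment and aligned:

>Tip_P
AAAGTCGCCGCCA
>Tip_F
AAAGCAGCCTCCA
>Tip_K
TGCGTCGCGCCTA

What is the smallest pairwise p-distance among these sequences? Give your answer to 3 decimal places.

0.231

Pairwise Hamming distances:
  Tip_P vs Tip_F: 3
  Tip_P vs Tip_K: 6
  Tip_F vs Tip_K: 8
The smallest is 3 mismatches, between Tip_P and Tip_F; p = 3/13 = 0.231.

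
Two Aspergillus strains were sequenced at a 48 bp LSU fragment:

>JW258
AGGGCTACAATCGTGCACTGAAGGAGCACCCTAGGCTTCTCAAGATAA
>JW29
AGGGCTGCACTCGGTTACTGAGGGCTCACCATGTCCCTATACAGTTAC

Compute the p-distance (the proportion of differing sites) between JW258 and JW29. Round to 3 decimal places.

0.375

Differing sites — 7:A/G; 10:A/C; 14:T/G; 15:G/T; 16:C/T; 22:A/G; 25:A/C; 26:G/T; 31:C/A; 33:A/G; 34:G/T; 35:G/C; 37:T/C; 39:C/A; 41:C/A; 42:A/C; 45:A/T; 48:A/C.
There are 18 differences over 48 sites, so p = 18/48 = 0.375.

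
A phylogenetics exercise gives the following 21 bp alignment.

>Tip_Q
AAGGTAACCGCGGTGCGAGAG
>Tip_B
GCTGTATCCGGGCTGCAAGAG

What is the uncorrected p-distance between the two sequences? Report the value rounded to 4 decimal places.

Mismatches occur at site 1 (A↔G), site 2 (A↔C), site 3 (G↔T), site 7 (A↔T), site 11 (C↔G), site 13 (G↔C), site 17 (G↔A).
There are 7 differences over 21 sites, so p = 7/21 = 0.3333.

0.3333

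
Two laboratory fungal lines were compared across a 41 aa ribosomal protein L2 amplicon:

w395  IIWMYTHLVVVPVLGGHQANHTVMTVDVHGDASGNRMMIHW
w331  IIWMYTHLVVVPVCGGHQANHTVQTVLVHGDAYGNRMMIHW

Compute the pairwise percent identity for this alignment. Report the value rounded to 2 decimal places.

90.24%

The sequences differ at positions 14 (L/C), 24 (M/Q), 27 (D/L), 33 (S/Y).
37 of the 41 sites match, so the percent identity is 37/41 × 100 = 90.24%.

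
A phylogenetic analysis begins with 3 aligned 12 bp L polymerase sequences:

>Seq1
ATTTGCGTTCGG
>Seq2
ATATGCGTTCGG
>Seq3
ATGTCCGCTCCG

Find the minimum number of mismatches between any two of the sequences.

Pairwise Hamming distances:
  Seq1 vs Seq2: 1
  Seq1 vs Seq3: 4
  Seq2 vs Seq3: 4
The smallest is 1, between Seq1 and Seq2.

1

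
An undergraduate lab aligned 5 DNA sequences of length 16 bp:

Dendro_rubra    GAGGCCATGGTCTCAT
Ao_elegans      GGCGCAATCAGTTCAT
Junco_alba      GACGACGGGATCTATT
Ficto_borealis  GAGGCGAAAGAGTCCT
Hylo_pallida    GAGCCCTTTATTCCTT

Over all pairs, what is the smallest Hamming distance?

Pairwise Hamming distances:
  Dendro_rubra vs Ao_elegans: 7
  Dendro_rubra vs Junco_alba: 7
  Dendro_rubra vs Ficto_borealis: 6
  Dendro_rubra vs Hylo_pallida: 7
  Ao_elegans vs Junco_alba: 10
  Ao_elegans vs Ficto_borealis: 9
  Ao_elegans vs Hylo_pallida: 9
  Junco_alba vs Ficto_borealis: 11
  Junco_alba vs Hylo_pallida: 9
  Ficto_borealis vs Hylo_pallida: 10
The smallest is 6, between Dendro_rubra and Ficto_borealis.

6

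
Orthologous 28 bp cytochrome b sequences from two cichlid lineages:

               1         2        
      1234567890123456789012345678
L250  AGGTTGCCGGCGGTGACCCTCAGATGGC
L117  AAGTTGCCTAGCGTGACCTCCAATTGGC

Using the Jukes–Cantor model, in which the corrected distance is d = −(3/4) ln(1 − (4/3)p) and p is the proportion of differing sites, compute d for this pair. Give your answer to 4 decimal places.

Mismatches occur at site 2 (G↔A), site 9 (G↔T), site 10 (G↔A), site 11 (C↔G), site 12 (G↔C), site 19 (C↔T), site 20 (T↔C), site 23 (G↔A), site 24 (A↔T).
p = 9/28 = 0.321429.
d = −0.75 · ln(1 − (4/3)·0.321429) = −0.75 · ln(0.571428) = −0.75 · (-0.559617) = 0.4197.

0.4197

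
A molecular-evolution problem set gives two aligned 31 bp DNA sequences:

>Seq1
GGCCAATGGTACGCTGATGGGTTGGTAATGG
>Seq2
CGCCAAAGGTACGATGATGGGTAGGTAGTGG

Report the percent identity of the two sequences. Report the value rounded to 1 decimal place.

The sequences differ at positions 1 (G/C), 7 (T/A), 14 (C/A), 23 (T/A), 28 (A/G).
26 of the 31 sites match, so the percent identity is 26/31 × 100 = 83.9%.

83.9%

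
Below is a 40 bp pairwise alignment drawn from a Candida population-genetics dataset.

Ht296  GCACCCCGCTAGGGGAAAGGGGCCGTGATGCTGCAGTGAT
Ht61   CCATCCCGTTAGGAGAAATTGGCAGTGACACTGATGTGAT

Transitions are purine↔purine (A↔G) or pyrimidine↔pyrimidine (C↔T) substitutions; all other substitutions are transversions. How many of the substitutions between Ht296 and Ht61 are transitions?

5

The sequences differ at positions 1 (G/C, transversion), 4 (C/T, transition), 9 (C/T, transition), 14 (G/A, transition), 19 (G/T, transversion), 20 (G/T, transversion), 24 (C/A, transversion), 29 (T/C, transition), 30 (G/A, transition), 34 (C/A, transversion), 35 (A/T, transversion).
Of the 11 differences, 5 transitions and 6 transversions, so the answer is 5.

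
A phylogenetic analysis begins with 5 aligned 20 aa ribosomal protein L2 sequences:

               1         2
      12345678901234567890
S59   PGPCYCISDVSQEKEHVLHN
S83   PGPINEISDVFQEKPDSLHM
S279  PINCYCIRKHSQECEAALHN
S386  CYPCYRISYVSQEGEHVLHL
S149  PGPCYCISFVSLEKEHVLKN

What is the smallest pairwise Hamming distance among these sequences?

Pairwise Hamming distances:
  S59 vs S83: 8
  S59 vs S279: 8
  S59 vs S386: 6
  S59 vs S149: 3
  S83 vs S279: 14
  S83 vs S386: 12
  S83 vs S149: 11
  S279 vs S386: 11
  S279 vs S149: 10
  S386 vs S149: 8
The smallest is 3, between S59 and S149.

3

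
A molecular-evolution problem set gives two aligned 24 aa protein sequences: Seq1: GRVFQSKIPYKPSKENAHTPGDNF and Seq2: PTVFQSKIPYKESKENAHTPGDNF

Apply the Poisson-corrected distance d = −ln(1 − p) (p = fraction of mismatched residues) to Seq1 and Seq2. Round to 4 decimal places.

0.1335

Differing sites — 1:G/P; 2:R/T; 12:P/E.
p = 3/24 = 0.125000.
d = −ln(1 − 0.125000) = −ln(0.875000) = 0.1335.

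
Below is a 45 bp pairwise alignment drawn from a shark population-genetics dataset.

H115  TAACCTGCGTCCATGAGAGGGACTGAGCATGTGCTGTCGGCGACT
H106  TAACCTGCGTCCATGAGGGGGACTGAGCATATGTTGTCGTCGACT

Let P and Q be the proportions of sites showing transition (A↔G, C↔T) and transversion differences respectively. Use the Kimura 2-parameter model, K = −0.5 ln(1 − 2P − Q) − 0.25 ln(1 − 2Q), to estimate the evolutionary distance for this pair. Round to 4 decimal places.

Mismatches occur at site 18 (A→G, transition), site 31 (G→A, transition), site 34 (C→T, transition), site 40 (G→T, transversion).
Of the 4 differences, 3 transitions and 1 transversion over 45 sites: P = 3/45 = 0.066667, Q = 1/45 = 0.022222.
d = −0.5·ln(0.844444) − 0.25·ln(0.955556) = −0.5·(-0.169077) − 0.25·(-0.045462) = 0.0959.

0.0959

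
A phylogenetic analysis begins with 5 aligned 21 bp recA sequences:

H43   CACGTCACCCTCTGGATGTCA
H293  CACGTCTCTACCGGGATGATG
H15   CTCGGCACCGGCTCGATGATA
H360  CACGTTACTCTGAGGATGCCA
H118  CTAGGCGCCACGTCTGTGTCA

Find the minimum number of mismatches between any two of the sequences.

Pairwise Hamming distances:
  H43 vs H293: 8
  H43 vs H15: 7
  H43 vs H360: 5
  H43 vs H118: 10
  H293 vs H15: 9
  H293 vs H360: 9
  H293 vs H118: 13
  H15 vs H360: 11
  H15 vs H118: 9
  H360 vs H118: 13
The smallest is 5, between H43 and H360.

5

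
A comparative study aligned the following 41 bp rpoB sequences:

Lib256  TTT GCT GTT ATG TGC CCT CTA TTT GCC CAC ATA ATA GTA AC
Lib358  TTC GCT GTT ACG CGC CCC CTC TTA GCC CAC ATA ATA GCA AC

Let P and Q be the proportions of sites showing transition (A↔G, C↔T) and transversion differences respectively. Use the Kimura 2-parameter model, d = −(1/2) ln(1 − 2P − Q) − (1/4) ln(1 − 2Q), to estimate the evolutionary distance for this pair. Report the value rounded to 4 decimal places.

Mismatches occur at site 3 (T/C, transition), site 11 (T/C, transition), site 13 (T/C, transition), site 18 (T/C, transition), site 21 (A/C, transversion), site 24 (T/A, transversion), site 38 (T/C, transition).
Of the 7 differences, 5 transitions and 2 transversions over 41 sites: P = 5/41 = 0.121951, Q = 2/41 = 0.048780.
d = −0.5·ln(0.707318) − 0.25·ln(0.902440) = −0.5·(-0.346275) − 0.25·(-0.102653) = 0.1988.

0.1988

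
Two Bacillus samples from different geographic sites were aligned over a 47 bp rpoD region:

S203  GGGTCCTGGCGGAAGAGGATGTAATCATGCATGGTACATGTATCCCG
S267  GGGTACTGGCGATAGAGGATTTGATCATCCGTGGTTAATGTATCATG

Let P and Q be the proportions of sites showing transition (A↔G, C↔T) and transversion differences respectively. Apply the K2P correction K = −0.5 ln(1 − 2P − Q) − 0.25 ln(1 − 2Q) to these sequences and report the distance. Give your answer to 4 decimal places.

Mismatches occur at site 5 (C/A, transversion), site 12 (G/A, transition), site 13 (A/T, transversion), site 21 (G/T, transversion), site 23 (A/G, transition), site 29 (G/C, transversion), site 31 (A/G, transition), site 36 (A/T, transversion), site 37 (C/A, transversion), site 45 (C/A, transversion), site 46 (C/T, transition).
Of the 11 differences, 4 transitions and 7 transversions over 47 sites: P = 4/47 = 0.085106, Q = 7/47 = 0.148936.
d = −0.5·ln(0.680852) − 0.25·ln(0.702128) = −0.5·(-0.384410) − 0.25·(-0.353640) = 0.2806.

0.2806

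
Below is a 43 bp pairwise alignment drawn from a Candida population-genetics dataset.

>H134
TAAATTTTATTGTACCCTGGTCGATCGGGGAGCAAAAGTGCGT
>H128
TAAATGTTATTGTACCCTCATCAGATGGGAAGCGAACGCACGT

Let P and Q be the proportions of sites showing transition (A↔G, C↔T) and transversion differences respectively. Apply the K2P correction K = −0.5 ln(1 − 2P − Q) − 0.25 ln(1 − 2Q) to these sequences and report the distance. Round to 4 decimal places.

The sequences differ at positions 6 (T/G, transversion), 19 (G/C, transversion), 20 (G/A, transition), 23 (G/A, transition), 24 (A/G, transition), 25 (T/A, transversion), 26 (C/T, transition), 30 (G/A, transition), 34 (A/G, transition), 37 (A/C, transversion), 39 (T/C, transition), 40 (G/A, transition).
Of the 12 differences, 8 transitions and 4 transversions over 43 sites: P = 8/43 = 0.186047, Q = 4/43 = 0.093023.
d = −0.5·ln(0.534883) − 0.25·ln(0.813954) = −0.5·(-0.625707) − 0.25·(-0.205851) = 0.3643.

0.3643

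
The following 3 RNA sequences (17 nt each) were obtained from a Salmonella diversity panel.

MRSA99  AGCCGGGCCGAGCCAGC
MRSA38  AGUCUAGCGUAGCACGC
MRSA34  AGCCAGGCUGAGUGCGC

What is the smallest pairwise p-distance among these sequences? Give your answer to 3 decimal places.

Pairwise Hamming distances:
  MRSA99 vs MRSA38: 7
  MRSA99 vs MRSA34: 5
  MRSA38 vs MRSA34: 7
The smallest is 5 mismatches, between MRSA99 and MRSA34; p = 5/17 = 0.294.

0.294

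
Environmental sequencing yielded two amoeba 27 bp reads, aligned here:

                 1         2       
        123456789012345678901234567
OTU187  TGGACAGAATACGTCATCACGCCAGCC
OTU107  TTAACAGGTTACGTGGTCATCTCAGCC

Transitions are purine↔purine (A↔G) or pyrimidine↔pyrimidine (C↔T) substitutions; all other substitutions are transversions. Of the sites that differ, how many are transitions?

The sequences differ at positions 2 (G/T, transversion), 3 (G/A, transition), 8 (A/G, transition), 9 (A/T, transversion), 15 (C/G, transversion), 16 (A/G, transition), 20 (C/T, transition), 21 (G/C, transversion), 22 (C/T, transition).
Of the 9 differences, 5 transitions and 4 transversions, so the answer is 5.

5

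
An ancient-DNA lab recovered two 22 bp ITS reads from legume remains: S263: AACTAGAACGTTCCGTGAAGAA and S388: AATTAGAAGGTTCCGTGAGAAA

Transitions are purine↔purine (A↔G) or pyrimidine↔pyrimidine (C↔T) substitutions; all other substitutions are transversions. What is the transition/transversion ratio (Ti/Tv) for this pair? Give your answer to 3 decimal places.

3.000

Mismatches occur at site 3 (C→T, transition), site 9 (C→G, transversion), site 19 (A→G, transition), site 20 (G→A, transition).
Of the 4 differences, 3 transitions and 1 transversion, so Ti/Tv = 3/1 = 3.000.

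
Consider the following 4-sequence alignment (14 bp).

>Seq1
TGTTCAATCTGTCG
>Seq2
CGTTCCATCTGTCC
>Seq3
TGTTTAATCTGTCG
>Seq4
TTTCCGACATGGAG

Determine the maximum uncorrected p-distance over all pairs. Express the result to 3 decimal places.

Pairwise Hamming distances:
  Seq1 vs Seq2: 3
  Seq1 vs Seq3: 1
  Seq1 vs Seq4: 7
  Seq2 vs Seq3: 4
  Seq2 vs Seq4: 9
  Seq3 vs Seq4: 8
The largest is 9 mismatches, between Seq2 and Seq4; p = 9/14 = 0.643.

0.643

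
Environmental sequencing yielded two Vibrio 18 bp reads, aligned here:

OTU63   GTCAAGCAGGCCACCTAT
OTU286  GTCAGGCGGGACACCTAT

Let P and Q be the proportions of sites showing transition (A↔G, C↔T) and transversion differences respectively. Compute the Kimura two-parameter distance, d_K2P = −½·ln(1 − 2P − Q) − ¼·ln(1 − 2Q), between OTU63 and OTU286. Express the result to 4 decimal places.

Mismatches occur at site 5 (A→G, transition), site 8 (A→G, transition), site 11 (C→A, transversion).
Of the 3 differences, 2 transitions and 1 transversion over 18 sites: P = 2/18 = 0.111111, Q = 1/18 = 0.055556.
d = −0.5·ln(0.722222) − 0.25·ln(0.888888) = −0.5·(-0.325423) − 0.25·(-0.117784) = 0.1922.

0.1922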